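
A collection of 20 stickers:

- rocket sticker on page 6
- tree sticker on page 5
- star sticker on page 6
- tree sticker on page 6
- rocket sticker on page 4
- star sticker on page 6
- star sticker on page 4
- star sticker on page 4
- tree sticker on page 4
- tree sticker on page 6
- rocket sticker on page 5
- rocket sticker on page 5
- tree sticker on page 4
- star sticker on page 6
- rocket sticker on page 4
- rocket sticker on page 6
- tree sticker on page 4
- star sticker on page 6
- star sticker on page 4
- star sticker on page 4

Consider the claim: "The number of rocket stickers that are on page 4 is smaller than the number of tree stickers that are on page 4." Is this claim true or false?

True

rocket stickers on page 4: 2.
tree stickers on page 4: 3.
The claim requires 2 < 3, which holds.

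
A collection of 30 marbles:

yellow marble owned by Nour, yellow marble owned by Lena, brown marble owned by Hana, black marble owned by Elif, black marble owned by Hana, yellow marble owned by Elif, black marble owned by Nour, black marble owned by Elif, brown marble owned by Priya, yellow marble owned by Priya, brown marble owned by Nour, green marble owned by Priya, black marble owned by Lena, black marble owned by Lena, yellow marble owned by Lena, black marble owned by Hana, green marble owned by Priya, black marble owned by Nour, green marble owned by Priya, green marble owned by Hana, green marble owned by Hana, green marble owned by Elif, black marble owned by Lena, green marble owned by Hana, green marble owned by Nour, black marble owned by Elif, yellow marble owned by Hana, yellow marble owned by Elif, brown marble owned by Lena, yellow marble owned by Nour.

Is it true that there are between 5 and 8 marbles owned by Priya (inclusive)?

True

marbles owned by Priya: 5.
The claim requires 5 ≤ 5 ≤ 8, which holds.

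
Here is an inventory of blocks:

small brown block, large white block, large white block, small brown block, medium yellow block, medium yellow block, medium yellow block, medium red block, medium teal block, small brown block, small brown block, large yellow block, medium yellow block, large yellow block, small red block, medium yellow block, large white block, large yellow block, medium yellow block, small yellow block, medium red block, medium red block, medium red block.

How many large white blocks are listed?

3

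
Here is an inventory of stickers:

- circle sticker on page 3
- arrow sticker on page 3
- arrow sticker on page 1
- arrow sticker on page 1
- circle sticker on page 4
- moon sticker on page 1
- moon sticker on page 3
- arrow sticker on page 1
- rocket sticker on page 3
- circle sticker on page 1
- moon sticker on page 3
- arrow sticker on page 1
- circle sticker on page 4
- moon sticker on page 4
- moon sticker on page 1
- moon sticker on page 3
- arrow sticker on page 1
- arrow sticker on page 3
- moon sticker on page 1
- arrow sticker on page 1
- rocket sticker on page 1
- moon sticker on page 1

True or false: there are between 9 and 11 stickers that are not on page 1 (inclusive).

There are 10 stickers that are not on page 1.
The claim requires 9 ≤ 10 ≤ 11, which holds.

True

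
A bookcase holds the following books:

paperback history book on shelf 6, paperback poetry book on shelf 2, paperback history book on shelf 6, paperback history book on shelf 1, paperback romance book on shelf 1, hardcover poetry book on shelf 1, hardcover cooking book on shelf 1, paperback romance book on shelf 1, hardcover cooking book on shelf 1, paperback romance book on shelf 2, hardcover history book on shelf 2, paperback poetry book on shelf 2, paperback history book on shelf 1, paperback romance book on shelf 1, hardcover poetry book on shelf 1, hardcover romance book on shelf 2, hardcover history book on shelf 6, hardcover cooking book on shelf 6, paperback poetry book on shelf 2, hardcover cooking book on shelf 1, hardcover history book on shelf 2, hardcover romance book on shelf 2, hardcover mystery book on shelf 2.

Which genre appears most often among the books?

history

Counts by genre: history 7, romance 6, poetry 5, cooking 4, mystery 1.
The maximum is 7, held uniquely by history.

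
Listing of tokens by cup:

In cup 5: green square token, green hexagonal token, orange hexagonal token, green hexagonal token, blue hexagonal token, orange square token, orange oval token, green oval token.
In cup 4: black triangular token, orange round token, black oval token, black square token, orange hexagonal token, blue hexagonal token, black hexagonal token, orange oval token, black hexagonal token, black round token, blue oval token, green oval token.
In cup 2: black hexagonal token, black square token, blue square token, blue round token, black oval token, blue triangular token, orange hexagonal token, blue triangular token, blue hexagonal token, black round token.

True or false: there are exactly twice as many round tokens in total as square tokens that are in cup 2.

True

There are 4 round tokens.
There are 2 square tokens in cup 2.
The claim requires 4 = 2 × 2 = 4, which holds.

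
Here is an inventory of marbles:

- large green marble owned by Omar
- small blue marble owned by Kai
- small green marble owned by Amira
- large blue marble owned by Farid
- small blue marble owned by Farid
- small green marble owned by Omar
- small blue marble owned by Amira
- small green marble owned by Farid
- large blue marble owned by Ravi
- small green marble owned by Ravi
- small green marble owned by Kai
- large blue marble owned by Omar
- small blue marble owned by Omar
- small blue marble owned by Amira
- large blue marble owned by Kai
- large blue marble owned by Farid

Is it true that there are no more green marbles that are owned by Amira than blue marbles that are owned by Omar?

True

|green marbles owned by Amira| = 1.
|blue marbles owned by Omar| = 2.
The claim requires 1 ≤ 2, which holds.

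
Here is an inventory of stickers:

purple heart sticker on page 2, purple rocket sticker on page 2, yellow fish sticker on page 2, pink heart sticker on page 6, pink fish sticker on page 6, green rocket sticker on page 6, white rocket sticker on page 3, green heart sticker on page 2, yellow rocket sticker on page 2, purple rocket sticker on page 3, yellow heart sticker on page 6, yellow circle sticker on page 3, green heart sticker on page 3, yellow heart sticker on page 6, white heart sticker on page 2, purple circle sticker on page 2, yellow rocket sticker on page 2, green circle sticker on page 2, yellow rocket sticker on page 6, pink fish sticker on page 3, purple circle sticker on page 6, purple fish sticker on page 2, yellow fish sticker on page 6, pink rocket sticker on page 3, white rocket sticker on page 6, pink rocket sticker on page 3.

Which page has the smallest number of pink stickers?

page 2

Counts by page (restricted to pink stickers): page 3→3, page 6→2, page 2→0.
The minimum is 0, held uniquely by page 2.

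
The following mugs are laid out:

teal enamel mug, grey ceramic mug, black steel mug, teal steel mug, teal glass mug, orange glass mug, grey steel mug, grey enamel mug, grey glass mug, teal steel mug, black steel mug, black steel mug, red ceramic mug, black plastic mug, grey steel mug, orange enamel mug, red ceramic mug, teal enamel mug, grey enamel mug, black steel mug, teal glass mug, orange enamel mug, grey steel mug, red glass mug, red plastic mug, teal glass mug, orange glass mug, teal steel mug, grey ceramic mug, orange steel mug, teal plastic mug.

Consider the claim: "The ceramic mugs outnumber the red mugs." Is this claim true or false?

False

There are 4 ceramic mugs.
There are 4 red mugs.
The claim requires 4 > 4, which does not hold.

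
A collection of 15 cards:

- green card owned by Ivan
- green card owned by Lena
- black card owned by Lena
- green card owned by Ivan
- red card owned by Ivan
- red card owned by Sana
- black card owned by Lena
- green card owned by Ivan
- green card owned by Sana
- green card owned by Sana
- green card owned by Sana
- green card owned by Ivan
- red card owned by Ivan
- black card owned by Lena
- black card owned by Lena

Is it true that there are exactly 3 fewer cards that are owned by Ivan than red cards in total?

False

cards owned by Ivan: 6.
red cards: 3.
The claim requires 3 − 6 (= -3) to equal 3, which does not hold.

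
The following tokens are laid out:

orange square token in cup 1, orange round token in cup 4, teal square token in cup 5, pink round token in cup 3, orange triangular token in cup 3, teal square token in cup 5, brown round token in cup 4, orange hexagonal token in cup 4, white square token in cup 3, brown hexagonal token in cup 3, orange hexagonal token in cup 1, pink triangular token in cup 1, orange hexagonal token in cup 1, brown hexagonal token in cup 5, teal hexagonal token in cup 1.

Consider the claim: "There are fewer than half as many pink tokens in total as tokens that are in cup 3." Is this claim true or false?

False

There are 2 pink tokens.
There are 4 tokens in cup 3.
The claim requires 2 × 2 = 4 < 4, which does not hold.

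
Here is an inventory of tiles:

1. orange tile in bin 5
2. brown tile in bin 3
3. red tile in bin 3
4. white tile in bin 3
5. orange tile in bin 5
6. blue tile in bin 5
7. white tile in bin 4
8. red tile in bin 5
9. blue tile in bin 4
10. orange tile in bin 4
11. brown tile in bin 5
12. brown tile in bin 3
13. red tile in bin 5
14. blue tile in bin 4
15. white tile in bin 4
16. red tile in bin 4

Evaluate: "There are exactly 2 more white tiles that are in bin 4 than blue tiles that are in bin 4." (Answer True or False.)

False

white tiles in bin 4: 2.
blue tiles in bin 4: 2.
The claim requires 2 − 2 (= 0) to equal 2, which does not hold.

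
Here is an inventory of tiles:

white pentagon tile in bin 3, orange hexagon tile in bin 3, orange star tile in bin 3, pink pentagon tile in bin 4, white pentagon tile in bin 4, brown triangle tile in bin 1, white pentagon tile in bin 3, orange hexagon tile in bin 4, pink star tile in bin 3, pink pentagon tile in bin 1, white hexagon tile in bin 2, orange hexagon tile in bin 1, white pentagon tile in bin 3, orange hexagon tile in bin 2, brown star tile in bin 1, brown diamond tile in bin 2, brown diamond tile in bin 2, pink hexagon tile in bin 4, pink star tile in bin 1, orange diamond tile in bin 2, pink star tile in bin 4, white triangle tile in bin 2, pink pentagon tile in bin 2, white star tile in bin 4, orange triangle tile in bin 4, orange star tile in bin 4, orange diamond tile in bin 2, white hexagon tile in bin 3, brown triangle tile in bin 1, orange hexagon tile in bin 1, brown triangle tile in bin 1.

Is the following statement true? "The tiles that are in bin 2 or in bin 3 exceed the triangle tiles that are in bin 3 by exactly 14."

tiles in bin 2 or in bin 3: 15.
triangle tiles in bin 3: 0.
The claim requires 15 − 0 (= 15) to equal 14, which does not hold.

False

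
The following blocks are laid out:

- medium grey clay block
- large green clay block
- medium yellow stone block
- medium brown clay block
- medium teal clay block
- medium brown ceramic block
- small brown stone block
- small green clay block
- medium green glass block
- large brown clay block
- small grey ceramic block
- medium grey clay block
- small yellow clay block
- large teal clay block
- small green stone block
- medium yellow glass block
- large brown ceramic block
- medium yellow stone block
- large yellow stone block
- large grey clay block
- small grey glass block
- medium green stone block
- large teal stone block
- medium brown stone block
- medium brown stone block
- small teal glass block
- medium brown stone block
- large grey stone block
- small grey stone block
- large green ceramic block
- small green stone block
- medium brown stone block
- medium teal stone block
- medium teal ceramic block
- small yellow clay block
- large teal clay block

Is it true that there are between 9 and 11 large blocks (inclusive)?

True

large blocks: 10.
The claim requires 9 ≤ 10 ≤ 11, which holds.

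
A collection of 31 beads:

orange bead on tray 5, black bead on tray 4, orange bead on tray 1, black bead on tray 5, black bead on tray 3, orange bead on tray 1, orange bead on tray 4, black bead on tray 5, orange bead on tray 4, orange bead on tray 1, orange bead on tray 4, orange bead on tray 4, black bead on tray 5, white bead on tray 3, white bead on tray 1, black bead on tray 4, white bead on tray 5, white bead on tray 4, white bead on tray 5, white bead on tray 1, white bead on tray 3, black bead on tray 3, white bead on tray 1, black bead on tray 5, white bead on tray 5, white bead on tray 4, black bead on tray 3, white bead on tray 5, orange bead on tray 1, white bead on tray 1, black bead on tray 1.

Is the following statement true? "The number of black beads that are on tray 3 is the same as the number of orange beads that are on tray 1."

|black beads on tray 3| = 3.
|orange beads on tray 1| = 4.
The claim requires 3 = 4, which does not hold.

False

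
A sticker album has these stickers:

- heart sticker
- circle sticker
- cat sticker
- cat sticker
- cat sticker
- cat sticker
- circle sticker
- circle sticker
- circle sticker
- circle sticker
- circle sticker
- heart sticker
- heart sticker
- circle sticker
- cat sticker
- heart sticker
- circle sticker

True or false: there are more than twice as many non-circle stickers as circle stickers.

|non-circle stickers| = 9.
|circle stickers| = 8.
The claim requires 9 > 2 × 8 = 16, which does not hold.

False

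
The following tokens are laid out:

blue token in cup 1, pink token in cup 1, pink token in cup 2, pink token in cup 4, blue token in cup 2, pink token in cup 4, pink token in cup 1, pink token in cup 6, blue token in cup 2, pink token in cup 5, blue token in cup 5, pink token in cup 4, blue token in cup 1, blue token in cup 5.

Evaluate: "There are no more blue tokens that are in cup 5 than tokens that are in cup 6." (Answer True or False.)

There are 2 blue tokens in cup 5.
There is 1 token in cup 6.
The claim requires 2 ≤ 1, which does not hold.

False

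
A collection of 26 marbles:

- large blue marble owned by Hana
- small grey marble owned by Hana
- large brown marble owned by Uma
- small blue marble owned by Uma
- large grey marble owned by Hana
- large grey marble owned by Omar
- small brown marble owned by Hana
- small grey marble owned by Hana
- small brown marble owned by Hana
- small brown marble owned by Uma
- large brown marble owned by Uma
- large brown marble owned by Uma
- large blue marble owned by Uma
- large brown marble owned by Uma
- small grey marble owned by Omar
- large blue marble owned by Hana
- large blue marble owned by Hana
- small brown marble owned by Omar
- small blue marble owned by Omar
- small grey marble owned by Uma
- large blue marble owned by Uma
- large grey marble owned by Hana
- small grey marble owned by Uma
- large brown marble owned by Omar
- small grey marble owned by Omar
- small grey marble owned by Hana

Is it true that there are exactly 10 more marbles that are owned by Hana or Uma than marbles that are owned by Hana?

|marbles owned by Hana or Uma| = 20.
|marbles owned by Hana| = 10.
The claim requires 20 − 10 (= 10) to equal 10, which holds.

True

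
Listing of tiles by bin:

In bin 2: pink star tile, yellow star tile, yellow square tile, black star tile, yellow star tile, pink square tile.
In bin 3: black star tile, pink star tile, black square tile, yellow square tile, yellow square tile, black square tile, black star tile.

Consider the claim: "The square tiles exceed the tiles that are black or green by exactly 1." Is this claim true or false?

There are 6 square tiles.
There are 5 tiles that are black or green.
The claim requires 6 − 5 (= 1) to equal 1, which holds.

True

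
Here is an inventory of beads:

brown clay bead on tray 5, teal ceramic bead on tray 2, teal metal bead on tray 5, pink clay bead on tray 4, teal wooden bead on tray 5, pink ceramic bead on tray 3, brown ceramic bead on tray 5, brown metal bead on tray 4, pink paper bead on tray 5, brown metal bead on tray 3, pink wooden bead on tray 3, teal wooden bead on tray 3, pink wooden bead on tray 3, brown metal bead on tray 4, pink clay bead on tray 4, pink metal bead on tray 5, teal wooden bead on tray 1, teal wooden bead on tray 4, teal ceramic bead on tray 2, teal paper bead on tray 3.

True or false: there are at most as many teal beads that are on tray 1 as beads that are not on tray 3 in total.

|teal beads on tray 1| = 1.
|beads that are not on tray 3| = 14.
The claim requires 1 ≤ 14, which holds.

True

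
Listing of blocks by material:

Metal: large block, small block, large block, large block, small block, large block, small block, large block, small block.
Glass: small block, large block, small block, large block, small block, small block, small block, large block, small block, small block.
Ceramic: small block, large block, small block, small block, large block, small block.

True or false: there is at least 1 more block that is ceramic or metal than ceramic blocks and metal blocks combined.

False

There are 15 blocks that are ceramic or metal.
ceramic blocks: 6; metal blocks: 9; combined: 6 + 9 = 15.
The claim requires 15 − 15 = 0 ≥ 1, which does not hold.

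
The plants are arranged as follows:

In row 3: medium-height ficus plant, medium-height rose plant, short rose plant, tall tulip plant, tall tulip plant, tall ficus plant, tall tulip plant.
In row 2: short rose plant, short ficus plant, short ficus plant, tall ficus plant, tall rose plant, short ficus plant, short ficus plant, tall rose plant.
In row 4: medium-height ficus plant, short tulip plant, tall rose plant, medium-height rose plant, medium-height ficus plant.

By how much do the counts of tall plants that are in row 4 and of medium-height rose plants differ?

tall plants in row 4: 1. medium-height rose plants: 2.
|1 − 2| = 2 − 1 = 1.

1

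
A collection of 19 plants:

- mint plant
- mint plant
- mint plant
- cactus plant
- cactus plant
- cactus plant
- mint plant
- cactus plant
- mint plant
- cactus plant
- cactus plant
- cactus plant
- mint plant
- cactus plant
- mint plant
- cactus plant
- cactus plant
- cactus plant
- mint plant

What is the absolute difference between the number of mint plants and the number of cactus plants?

mint plants: 8. cactus plants: 11.
|8 − 11| = 11 − 8 = 3.

3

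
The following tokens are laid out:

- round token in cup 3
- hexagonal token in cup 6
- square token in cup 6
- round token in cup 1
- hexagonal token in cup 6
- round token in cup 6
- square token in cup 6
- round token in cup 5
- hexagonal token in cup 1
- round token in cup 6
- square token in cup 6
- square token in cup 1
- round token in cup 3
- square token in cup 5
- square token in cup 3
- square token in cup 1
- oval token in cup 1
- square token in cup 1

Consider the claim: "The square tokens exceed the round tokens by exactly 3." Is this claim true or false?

False

There are 8 square tokens.
There are 6 round tokens.
The claim requires 8 − 6 (= 2) to equal 3, which does not hold.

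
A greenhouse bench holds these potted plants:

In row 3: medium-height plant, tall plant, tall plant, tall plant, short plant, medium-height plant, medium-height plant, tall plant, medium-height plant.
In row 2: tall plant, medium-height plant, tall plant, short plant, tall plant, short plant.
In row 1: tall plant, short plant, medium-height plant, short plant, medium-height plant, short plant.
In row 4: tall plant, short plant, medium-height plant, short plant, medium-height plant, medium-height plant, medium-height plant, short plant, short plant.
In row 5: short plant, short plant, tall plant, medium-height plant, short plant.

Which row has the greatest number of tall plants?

row 3

Counts by row (restricted to tall plants): row 3→4, row 2→3, row 5→1, row 4→1, row 1→1.
The maximum is 4, held uniquely by row 3.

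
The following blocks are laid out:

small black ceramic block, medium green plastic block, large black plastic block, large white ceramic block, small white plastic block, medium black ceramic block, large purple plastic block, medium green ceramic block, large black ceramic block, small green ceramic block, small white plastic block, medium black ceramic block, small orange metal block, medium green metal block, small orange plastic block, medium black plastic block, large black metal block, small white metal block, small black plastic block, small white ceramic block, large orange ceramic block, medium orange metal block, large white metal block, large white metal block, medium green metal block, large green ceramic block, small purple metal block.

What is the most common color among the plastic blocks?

Counts by color (restricted to plastic blocks): black 3, white 2, green 1, purple 1, orange 1.
The maximum is 3, held uniquely by black.

black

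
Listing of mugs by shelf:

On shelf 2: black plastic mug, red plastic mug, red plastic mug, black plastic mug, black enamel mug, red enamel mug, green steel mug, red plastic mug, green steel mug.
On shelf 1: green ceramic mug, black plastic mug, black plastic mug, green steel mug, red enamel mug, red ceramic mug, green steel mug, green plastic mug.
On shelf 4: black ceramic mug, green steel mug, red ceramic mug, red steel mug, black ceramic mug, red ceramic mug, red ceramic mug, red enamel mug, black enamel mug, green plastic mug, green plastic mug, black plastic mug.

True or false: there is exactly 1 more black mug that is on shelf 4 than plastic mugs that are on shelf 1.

True

black mugs on shelf 4: 4.
plastic mugs on shelf 1: 3.
The claim requires 4 − 3 (= 1) to equal 1, which holds.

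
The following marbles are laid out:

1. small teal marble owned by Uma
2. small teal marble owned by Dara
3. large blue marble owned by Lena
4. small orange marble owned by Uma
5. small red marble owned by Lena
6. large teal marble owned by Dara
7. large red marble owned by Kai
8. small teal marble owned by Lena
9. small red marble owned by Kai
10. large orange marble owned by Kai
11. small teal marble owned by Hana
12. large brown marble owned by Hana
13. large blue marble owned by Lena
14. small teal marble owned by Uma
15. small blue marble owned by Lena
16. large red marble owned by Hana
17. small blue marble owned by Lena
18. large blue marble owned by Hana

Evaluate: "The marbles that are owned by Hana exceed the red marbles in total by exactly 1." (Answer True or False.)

False

|marbles owned by Hana| = 4.
|red marbles| = 4.
The claim requires 4 − 4 (= 0) to equal 1, which does not hold.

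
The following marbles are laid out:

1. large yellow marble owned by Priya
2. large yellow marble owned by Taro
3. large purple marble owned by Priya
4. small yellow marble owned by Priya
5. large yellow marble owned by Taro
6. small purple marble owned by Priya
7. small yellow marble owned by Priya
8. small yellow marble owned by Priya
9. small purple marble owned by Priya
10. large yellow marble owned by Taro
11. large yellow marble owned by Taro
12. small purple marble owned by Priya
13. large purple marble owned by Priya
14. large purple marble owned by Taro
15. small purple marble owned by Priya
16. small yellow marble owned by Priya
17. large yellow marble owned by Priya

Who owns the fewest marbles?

Counts by owner: Priya→12, Taro→5.
The minimum is 5, held uniquely by Taro.

Taro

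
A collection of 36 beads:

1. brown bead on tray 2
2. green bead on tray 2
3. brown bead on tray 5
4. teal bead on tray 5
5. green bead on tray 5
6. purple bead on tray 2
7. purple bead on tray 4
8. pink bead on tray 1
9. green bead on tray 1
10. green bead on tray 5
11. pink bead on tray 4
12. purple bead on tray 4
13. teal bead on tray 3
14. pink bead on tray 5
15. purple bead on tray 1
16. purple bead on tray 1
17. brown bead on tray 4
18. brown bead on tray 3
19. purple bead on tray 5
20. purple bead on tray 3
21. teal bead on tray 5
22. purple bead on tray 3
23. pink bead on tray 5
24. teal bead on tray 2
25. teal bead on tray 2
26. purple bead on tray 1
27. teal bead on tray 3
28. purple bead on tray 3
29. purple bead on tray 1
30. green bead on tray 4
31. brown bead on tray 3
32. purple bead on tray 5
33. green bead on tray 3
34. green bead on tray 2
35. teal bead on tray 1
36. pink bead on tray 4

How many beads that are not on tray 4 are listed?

30

Total beads: 36; with the excluded value: 6; remaining 36 − 6 = 30.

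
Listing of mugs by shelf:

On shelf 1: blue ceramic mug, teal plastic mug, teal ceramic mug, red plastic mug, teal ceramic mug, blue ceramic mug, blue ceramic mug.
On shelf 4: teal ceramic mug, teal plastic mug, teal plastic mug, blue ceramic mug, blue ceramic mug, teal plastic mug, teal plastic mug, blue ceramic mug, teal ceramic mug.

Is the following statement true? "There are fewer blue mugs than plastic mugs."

blue mugs: 6.
plastic mugs: 6.
The claim requires 6 < 6, which does not hold.

False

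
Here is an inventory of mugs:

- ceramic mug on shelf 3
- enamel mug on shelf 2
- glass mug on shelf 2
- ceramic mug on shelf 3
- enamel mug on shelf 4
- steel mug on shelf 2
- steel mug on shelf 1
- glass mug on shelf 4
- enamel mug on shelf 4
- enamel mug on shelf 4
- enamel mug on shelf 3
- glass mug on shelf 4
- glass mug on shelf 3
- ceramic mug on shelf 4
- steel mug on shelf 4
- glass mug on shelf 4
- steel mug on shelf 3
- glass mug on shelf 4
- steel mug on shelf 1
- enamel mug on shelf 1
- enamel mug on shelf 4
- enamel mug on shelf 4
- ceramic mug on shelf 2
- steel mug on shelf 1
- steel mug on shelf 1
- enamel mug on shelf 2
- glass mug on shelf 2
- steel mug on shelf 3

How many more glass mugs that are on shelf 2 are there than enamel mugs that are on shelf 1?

1

glass mugs on shelf 2: 2.
enamel mugs on shelf 1: 1.
2 − 1 = 1.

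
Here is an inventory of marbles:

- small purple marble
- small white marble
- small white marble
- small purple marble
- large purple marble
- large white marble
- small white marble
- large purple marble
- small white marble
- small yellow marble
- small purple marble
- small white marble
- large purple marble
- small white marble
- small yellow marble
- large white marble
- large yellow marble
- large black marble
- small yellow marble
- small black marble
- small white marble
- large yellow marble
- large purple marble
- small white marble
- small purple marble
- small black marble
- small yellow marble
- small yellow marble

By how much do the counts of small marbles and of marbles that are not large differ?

0

small marbles: 19. marbles that are not large: 19.
|19 − 19| = 19 − 19 = 0.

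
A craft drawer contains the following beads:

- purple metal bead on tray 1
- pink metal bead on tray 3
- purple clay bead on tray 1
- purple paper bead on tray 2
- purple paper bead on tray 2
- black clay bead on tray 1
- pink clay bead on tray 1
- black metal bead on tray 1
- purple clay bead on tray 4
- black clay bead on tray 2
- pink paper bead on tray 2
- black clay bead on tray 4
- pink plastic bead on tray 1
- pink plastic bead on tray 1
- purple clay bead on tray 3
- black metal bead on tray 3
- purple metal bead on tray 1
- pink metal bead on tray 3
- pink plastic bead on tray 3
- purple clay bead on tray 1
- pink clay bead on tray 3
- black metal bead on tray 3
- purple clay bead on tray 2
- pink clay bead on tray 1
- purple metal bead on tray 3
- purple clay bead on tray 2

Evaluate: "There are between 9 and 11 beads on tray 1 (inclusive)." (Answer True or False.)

|beads on tray 1| = 10.
The claim requires 9 ≤ 10 ≤ 11, which holds.

True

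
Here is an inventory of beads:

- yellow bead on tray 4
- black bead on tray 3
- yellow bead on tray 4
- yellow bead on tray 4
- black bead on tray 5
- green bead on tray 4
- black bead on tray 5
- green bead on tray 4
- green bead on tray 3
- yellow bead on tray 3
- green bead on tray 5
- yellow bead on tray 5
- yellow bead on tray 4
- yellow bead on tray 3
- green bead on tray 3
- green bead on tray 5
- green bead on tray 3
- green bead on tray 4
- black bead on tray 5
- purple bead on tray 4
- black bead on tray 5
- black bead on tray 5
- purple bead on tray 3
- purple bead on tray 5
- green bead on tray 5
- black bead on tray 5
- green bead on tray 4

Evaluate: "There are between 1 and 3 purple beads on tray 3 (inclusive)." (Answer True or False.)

True

|purple beads on tray 3| = 1.
The claim requires 1 ≤ 1 ≤ 3, which holds.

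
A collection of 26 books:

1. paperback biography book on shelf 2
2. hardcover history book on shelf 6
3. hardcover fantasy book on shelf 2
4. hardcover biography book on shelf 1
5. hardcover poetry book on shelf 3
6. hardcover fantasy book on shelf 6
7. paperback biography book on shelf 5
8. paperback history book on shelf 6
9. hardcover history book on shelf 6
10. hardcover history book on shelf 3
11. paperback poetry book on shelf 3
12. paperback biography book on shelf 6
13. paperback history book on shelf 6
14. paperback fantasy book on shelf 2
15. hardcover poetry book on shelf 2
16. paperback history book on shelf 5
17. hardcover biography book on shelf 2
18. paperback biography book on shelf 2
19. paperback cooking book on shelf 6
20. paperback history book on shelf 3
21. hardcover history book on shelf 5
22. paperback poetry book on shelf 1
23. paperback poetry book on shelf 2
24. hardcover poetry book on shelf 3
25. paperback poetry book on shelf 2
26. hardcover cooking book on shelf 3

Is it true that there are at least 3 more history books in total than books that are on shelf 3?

False

There are 8 history books.
There are 6 books on shelf 3.
The claim requires 8 − 6 = 2 ≥ 3, which does not hold.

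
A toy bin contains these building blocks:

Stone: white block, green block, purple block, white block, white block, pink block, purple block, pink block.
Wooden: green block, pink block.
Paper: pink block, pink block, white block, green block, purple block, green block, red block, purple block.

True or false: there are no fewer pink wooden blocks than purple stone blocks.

False

|pink wooden blocks| = 1.
|purple stone blocks| = 2.
The claim requires 1 ≥ 2, which does not hold.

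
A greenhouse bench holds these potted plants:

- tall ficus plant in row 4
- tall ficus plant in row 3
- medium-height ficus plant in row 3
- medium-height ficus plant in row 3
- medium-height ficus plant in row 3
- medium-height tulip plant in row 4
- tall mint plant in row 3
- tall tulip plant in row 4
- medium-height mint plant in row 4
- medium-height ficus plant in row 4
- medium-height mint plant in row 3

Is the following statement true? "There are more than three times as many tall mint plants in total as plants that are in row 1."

True

tall mint plants: 1.
plants in row 1: 0.
The claim requires 1 > 3 × 0 = 0, which holds.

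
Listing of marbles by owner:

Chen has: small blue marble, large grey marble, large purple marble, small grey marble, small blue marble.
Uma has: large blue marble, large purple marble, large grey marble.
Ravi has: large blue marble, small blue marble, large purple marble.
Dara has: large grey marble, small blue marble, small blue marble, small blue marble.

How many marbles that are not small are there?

Total marbles: 15; with the excluded value: 7; remaining 15 − 7 = 8.

8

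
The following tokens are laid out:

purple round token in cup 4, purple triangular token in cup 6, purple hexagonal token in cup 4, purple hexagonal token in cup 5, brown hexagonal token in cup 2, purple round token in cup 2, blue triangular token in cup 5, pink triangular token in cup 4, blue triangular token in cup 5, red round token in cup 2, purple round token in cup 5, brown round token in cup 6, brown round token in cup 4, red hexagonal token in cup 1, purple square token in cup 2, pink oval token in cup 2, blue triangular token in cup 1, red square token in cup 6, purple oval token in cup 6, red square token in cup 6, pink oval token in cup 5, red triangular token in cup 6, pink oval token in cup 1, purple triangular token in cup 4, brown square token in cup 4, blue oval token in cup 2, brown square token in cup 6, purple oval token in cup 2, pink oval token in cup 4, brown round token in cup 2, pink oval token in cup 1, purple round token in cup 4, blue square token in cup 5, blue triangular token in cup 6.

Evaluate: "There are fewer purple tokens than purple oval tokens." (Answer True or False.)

|purple tokens| = 11.
|purple oval tokens| = 2.
The claim requires 11 < 2, which does not hold.

False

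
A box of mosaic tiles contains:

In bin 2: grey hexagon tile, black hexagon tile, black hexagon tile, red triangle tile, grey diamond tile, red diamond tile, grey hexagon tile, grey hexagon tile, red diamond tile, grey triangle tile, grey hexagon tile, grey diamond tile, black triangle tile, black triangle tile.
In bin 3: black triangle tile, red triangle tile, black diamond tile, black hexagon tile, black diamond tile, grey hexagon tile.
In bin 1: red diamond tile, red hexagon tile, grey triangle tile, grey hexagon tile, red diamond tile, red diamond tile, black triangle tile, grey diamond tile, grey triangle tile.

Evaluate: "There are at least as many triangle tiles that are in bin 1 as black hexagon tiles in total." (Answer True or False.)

|triangle tiles in bin 1| = 3.
|black hexagon tiles| = 3.
The claim requires 3 ≥ 3, which holds.

True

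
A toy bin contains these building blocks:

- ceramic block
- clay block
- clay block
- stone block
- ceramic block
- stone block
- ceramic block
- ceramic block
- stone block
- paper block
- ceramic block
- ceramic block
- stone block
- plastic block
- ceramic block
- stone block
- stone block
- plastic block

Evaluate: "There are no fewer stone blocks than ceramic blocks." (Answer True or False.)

stone blocks: 6.
ceramic blocks: 7.
The claim requires 6 ≥ 7, which does not hold.

False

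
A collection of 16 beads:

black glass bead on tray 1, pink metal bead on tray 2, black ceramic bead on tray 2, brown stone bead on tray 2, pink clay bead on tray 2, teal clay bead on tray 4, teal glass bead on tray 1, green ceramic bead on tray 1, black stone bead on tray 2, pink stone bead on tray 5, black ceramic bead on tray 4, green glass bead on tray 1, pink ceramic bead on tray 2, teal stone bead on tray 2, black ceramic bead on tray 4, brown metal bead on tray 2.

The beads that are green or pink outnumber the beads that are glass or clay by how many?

1

beads that are green or pink: 6.
beads that are glass or clay: 5.
6 − 5 = 1.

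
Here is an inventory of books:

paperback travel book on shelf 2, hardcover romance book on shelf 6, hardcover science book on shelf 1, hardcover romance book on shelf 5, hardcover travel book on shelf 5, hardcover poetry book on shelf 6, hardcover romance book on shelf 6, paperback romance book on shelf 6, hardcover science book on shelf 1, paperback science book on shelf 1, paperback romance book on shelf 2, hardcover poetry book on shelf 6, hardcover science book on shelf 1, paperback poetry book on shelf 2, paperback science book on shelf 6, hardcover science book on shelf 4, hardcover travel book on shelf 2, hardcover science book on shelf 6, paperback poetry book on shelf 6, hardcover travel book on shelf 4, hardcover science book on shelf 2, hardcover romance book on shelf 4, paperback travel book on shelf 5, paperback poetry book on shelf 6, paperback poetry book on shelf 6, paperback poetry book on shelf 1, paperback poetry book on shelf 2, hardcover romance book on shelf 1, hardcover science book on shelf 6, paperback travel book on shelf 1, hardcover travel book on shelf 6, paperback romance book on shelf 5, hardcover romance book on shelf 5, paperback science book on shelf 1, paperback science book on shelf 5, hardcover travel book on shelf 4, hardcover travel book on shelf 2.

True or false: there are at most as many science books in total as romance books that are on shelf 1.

science books: 11.
romance books on shelf 1: 1.
The claim requires 11 ≤ 1, which does not hold.

False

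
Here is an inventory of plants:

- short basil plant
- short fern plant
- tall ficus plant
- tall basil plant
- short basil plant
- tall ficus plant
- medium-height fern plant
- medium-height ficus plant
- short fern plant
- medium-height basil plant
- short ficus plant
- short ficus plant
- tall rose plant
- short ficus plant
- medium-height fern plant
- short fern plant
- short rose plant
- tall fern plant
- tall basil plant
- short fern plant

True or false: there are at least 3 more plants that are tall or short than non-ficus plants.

False

plants that are tall or short: 16.
non-ficus plants: 14.
The claim requires 16 − 14 = 2 ≥ 3, which does not hold.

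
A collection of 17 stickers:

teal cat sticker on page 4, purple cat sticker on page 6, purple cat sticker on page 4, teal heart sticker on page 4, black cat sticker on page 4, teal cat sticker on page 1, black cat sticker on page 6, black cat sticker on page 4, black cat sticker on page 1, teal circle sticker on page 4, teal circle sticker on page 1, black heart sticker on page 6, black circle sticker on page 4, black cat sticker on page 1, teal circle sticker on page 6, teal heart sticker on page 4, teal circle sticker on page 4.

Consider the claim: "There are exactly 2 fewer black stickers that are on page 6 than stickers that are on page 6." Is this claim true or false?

True

|black stickers on page 6| = 2.
|stickers on page 6| = 4.
The claim requires 4 − 2 (= 2) to equal 2, which holds.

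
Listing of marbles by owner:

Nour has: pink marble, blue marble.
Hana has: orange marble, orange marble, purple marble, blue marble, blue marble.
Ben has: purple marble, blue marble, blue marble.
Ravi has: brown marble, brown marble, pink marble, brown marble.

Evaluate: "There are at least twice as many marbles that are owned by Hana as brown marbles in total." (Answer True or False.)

|marbles owned by Hana| = 5.
|brown marbles| = 3.
The claim requires 5 ≥ 2 × 3 = 6, which does not hold.

False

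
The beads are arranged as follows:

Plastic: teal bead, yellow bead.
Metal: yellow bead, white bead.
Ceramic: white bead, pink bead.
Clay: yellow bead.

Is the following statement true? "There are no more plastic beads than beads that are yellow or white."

There are 2 plastic beads.
There are 5 beads that are yellow or white.
The claim requires 2 ≤ 5, which holds.

True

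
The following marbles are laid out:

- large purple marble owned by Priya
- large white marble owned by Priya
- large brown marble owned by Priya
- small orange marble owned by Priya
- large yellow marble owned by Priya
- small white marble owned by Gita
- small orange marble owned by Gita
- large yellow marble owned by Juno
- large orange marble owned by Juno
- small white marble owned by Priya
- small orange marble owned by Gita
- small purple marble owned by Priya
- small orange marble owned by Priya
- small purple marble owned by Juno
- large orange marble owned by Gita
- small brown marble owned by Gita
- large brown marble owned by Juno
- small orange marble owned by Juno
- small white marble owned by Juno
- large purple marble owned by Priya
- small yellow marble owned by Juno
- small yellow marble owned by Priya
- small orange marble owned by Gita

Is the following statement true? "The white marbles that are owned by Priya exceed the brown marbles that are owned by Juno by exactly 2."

False

Count of white marbles owned by Priya: 2.
Count of brown marbles owned by Juno: 1.
The claim requires 2 − 1 (= 1) to equal 2, which does not hold.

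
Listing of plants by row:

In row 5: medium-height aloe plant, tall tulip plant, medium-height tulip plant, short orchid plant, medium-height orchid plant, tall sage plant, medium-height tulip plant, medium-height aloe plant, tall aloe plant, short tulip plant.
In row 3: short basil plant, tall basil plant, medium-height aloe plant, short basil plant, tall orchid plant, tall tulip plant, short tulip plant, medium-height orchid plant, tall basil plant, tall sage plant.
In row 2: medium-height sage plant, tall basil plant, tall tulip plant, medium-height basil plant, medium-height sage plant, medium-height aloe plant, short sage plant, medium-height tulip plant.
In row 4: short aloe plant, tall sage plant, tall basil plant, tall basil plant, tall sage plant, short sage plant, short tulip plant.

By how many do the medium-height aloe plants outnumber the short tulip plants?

1

medium-height aloe plants: 4.
short tulip plants: 3.
4 − 3 = 1.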